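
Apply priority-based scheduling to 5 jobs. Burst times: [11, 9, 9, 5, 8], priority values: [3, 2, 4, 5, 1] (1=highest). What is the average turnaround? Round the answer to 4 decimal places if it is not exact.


Sort by priority (ascending = highest first):
Order: [(1, 8), (2, 9), (3, 11), (4, 9), (5, 5)]
Completion times:
  Priority 1, burst=8, C=8
  Priority 2, burst=9, C=17
  Priority 3, burst=11, C=28
  Priority 4, burst=9, C=37
  Priority 5, burst=5, C=42
Average turnaround = 132/5 = 26.4

26.4


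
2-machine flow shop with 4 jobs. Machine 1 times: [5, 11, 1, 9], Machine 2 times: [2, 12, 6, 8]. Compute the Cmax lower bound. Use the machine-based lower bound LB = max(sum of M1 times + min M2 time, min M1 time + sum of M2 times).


LB1 = sum(M1 times) + min(M2 times) = 26 + 2 = 28
LB2 = min(M1 times) + sum(M2 times) = 1 + 28 = 29
Lower bound = max(LB1, LB2) = max(28, 29) = 29

29


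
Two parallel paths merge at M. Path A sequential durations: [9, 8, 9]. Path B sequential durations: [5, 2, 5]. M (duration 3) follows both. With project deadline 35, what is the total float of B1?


Forward pass: ES(B1) = sum of predecessors on chain B = 0
EF = ES + duration = 0 + 5 = 5
Backward pass: LF(M) = deadline = 35; LS(M) = 35 - 3 = 32
LF(B1) = LS(M) - sum(successors on chain B) = 32 - 7 = 25
LS = LF - duration = 25 - 5 = 20
Total float = LS - ES = 20 - 0 = 20

20


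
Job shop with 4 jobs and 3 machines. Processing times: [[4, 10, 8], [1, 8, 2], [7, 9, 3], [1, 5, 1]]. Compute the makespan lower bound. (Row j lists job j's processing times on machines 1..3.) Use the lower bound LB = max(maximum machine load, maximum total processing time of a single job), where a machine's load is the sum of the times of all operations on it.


Machine loads:
  Machine 1: 4 + 1 + 7 + 1 = 13
  Machine 2: 10 + 8 + 9 + 5 = 32
  Machine 3: 8 + 2 + 3 + 1 = 14
Max machine load = 32
Job totals:
  Job 1: 22
  Job 2: 11
  Job 3: 19
  Job 4: 7
Max job total = 22
Lower bound = max(32, 22) = 32

32


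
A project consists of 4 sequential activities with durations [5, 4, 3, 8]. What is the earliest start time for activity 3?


Activity 3 starts after activities 1 through 2 complete.
Predecessor durations: [5, 4]
ES = 5 + 4 = 9

9


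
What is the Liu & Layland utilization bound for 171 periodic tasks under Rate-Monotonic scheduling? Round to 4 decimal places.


Compute 2^(1/171) = 1.0040617188
Subtract 1: 1.0040617188 - 1 = 0.0040617188
Multiply by n: 171 * 0.0040617188 = 0.6945539148
Round to 4 dp: 0.6946

0.6946


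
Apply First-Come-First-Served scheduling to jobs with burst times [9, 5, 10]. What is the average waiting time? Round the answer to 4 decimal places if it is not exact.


FCFS order (as given): [9, 5, 10]
Waiting times:
  Job 1: wait = 0
  Job 2: wait = 9
  Job 3: wait = 14
Sum of waiting times = 23
Average waiting time = 23/3 = 7.6667

7.6667


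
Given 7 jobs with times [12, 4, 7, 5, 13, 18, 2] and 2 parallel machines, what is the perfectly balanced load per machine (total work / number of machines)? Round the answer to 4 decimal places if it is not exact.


Total processing time = 12 + 4 + 7 + 5 + 13 + 18 + 2 = 61
Number of machines = 2
Ideal balanced load = 61 / 2 = 30.5

30.5


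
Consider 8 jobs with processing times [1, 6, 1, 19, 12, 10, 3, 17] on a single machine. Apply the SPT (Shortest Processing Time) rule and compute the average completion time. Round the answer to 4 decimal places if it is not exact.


Sort jobs by processing time (SPT order): [1, 1, 3, 6, 10, 12, 17, 19]
Compute completion times sequentially:
  Job 1: processing = 1, completes at 1
  Job 2: processing = 1, completes at 2
  Job 3: processing = 3, completes at 5
  Job 4: processing = 6, completes at 11
  Job 5: processing = 10, completes at 21
  Job 6: processing = 12, completes at 33
  Job 7: processing = 17, completes at 50
  Job 8: processing = 19, completes at 69
Sum of completion times = 192
Average completion time = 192/8 = 24.0

24.0


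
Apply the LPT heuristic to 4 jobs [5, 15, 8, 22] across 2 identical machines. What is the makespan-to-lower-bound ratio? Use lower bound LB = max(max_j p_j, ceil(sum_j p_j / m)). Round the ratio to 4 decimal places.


LPT order: [22, 15, 8, 5]
Machine loads after assignment: [27, 23]
LPT makespan = 27
Lower bound = max(max_job, ceil(total/2)) = max(22, 25) = 25
Ratio = 27 / 25 = 1.08

1.08


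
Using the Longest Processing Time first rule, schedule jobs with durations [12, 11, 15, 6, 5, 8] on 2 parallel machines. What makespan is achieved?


Sort jobs in decreasing order (LPT): [15, 12, 11, 8, 6, 5]
Assign each job to the least loaded machine:
  Machine 1: jobs [15, 8, 6], load = 29
  Machine 2: jobs [12, 11, 5], load = 28
Makespan = max load = 29

29


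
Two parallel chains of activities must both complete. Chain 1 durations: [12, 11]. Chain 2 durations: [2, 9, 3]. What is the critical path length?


Path A total = 12 + 11 = 23
Path B total = 2 + 9 + 3 = 14
Critical path = longest path = max(23, 14) = 23

23


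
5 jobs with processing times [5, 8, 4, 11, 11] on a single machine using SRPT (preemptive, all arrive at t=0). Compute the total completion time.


Since all jobs arrive at t=0, SRPT equals SPT ordering.
SPT order: [4, 5, 8, 11, 11]
Completion times:
  Job 1: p=4, C=4
  Job 2: p=5, C=9
  Job 3: p=8, C=17
  Job 4: p=11, C=28
  Job 5: p=11, C=39
Total completion time = 4 + 9 + 17 + 28 + 39 = 97

97


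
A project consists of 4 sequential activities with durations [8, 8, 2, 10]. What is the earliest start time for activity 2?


Activity 2 starts after activities 1 through 1 complete.
Predecessor durations: [8]
ES = 8 = 8

8


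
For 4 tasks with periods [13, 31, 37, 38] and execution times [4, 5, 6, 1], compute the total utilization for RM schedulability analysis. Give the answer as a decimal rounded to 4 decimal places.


Compute individual utilizations (exact fractions):
  Task 1: C/T = 4/13 (approx. 0.3077)
  Task 2: C/T = 5/31 (approx. 0.1613)
  Task 3: C/T = 6/37 (approx. 0.1622)
  Task 4: C/T = 1/38 (approx. 0.0263)
Total utilization U = 4/13 + 5/31 + 6/37 + 1/38 = 372529/566618
Rounded to 4 decimal places: U = 0.6575
RM (Liu & Layland) bound for 4 tasks = 0.756828; compare with U = 372529/566618 (approx. 0.657461)
U <= bound, so schedulable by RM sufficient condition.

0.6575


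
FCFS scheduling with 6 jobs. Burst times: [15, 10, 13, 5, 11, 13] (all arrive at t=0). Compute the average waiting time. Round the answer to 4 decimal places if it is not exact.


FCFS order (as given): [15, 10, 13, 5, 11, 13]
Waiting times:
  Job 1: wait = 0
  Job 2: wait = 15
  Job 3: wait = 25
  Job 4: wait = 38
  Job 5: wait = 43
  Job 6: wait = 54
Sum of waiting times = 175
Average waiting time = 175/6 = 29.1667

29.1667


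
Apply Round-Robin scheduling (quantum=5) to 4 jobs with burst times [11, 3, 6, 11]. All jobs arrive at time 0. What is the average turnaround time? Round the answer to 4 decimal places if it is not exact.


Time quantum = 5
Execution trace:
  J1 runs 5 units, time = 5
  J2 runs 3 units, time = 8
  J3 runs 5 units, time = 13
  J4 runs 5 units, time = 18
  J1 runs 5 units, time = 23
  J3 runs 1 units, time = 24
  J4 runs 5 units, time = 29
  J1 runs 1 units, time = 30
  J4 runs 1 units, time = 31
Finish times: [30, 8, 24, 31]
Average turnaround = 93/4 = 23.25

23.25


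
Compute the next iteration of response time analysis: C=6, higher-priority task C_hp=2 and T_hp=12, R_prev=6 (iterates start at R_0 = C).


R_next = C + ceil(R_prev / T_hp) * C_hp
ceil(6 / 12) = ceil(0.5) = 1
Interference = 1 * 2 = 2
R_next = 6 + 2 = 8

8


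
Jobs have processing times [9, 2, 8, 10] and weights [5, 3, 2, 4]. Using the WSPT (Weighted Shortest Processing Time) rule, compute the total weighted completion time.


Compute p/w ratios and sort ascending (WSPT): [(2, 3), (9, 5), (10, 4), (8, 2)]
Compute weighted completion times:
  Job (p=2,w=3): C=2, w*C=3*2=6
  Job (p=9,w=5): C=11, w*C=5*11=55
  Job (p=10,w=4): C=21, w*C=4*21=84
  Job (p=8,w=2): C=29, w*C=2*29=58
Total weighted completion time = 203

203


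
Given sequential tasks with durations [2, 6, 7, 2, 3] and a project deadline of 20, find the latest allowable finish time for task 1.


LF(activity 1) = deadline - sum of successor durations
Successors: activities 2 through 5 with durations [6, 7, 2, 3]
Sum of successor durations = 18
LF = 20 - 18 = 2

2


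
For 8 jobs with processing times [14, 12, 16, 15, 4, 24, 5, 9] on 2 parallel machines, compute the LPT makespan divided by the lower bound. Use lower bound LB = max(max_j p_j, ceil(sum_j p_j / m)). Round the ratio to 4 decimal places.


LPT order: [24, 16, 15, 14, 12, 9, 5, 4]
Machine loads after assignment: [51, 48]
LPT makespan = 51
Lower bound = max(max_job, ceil(total/2)) = max(24, 50) = 50
Ratio = 51 / 50 = 1.02

1.02


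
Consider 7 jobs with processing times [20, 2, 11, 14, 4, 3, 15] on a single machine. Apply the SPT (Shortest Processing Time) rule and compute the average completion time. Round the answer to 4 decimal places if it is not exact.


Sort jobs by processing time (SPT order): [2, 3, 4, 11, 14, 15, 20]
Compute completion times sequentially:
  Job 1: processing = 2, completes at 2
  Job 2: processing = 3, completes at 5
  Job 3: processing = 4, completes at 9
  Job 4: processing = 11, completes at 20
  Job 5: processing = 14, completes at 34
  Job 6: processing = 15, completes at 49
  Job 7: processing = 20, completes at 69
Sum of completion times = 188
Average completion time = 188/7 = 26.8571

26.8571


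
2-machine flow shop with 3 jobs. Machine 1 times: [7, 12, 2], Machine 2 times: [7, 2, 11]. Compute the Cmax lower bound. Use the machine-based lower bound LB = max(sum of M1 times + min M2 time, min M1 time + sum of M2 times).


LB1 = sum(M1 times) + min(M2 times) = 21 + 2 = 23
LB2 = min(M1 times) + sum(M2 times) = 2 + 20 = 22
Lower bound = max(LB1, LB2) = max(23, 22) = 23

23


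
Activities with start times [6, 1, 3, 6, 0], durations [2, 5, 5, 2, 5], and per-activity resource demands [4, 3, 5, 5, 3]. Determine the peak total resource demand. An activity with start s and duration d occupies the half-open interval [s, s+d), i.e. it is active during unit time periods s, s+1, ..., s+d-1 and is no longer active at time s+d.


Each activity i is active on [start_i, start_i + duration_i).
Compute total resource usage per time slot:
  t=0: active resources = [3], total = 3
  t=1: active resources = [3, 3], total = 6
  t=2: active resources = [3, 3], total = 6
  t=3: active resources = [3, 5, 3], total = 11
  t=4: active resources = [3, 5, 3], total = 11
  t=5: active resources = [3, 5], total = 8
  t=6: active resources = [4, 5, 5], total = 14
  t=7: active resources = [4, 5, 5], total = 14
Peak resource demand = 14

14


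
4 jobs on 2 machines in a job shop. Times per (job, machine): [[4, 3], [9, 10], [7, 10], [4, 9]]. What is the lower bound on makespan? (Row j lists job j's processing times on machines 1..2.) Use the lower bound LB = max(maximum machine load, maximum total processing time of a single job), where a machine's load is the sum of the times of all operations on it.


Machine loads:
  Machine 1: 4 + 9 + 7 + 4 = 24
  Machine 2: 3 + 10 + 10 + 9 = 32
Max machine load = 32
Job totals:
  Job 1: 7
  Job 2: 19
  Job 3: 17
  Job 4: 13
Max job total = 19
Lower bound = max(32, 19) = 32

32


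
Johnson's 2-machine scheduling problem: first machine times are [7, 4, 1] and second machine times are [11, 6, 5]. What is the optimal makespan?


Apply Johnson's rule:
  Group 1 (a <= b): [(3, 1, 5), (2, 4, 6), (1, 7, 11)]
  Group 2 (a > b): []
Optimal job order: [3, 2, 1]
Schedule:
  Job 3: M1 done at 1, M2 done at 6
  Job 2: M1 done at 5, M2 done at 12
  Job 1: M1 done at 12, M2 done at 23
Makespan = 23

23


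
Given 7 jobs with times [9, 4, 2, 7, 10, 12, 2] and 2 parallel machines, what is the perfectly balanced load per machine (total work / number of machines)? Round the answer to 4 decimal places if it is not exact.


Total processing time = 9 + 4 + 2 + 7 + 10 + 12 + 2 = 46
Number of machines = 2
Ideal balanced load = 46 / 2 = 23.0

23.0


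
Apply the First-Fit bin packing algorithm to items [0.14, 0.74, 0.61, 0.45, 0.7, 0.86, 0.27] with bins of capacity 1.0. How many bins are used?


Place items sequentially using First-Fit:
  Item 0.14 -> new Bin 1
  Item 0.74 -> Bin 1 (now 0.88)
  Item 0.61 -> new Bin 2
  Item 0.45 -> new Bin 3
  Item 0.7 -> new Bin 4
  Item 0.86 -> new Bin 5
  Item 0.27 -> Bin 2 (now 0.88)
Total bins used = 5

5


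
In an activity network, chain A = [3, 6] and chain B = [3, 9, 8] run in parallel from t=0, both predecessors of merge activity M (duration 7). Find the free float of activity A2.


ES(A2) = sum of predecessors on chain A = 3
EF(A2) = ES + duration = 3 + 6 = 9
Successor of A2 is M. ES(M) = max(sum(A), sum(B)) = max(9, 20) = 20
Free float = ES(successor) - EF(current) = 20 - 9 = 11

11


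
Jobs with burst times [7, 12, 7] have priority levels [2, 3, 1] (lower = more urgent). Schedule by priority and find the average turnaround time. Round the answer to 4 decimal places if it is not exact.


Sort by priority (ascending = highest first):
Order: [(1, 7), (2, 7), (3, 12)]
Completion times:
  Priority 1, burst=7, C=7
  Priority 2, burst=7, C=14
  Priority 3, burst=12, C=26
Average turnaround = 47/3 = 15.6667

15.6667


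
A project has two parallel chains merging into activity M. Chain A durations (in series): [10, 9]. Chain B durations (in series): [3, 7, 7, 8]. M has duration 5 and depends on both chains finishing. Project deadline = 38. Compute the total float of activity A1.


Forward pass: ES(A1) = sum of predecessors on chain A = 0
EF = ES + duration = 0 + 10 = 10
Backward pass: LF(M) = deadline = 38; LS(M) = 38 - 5 = 33
LF(A1) = LS(M) - sum(successors on chain A) = 33 - 9 = 24
LS = LF - duration = 24 - 10 = 14
Total float = LS - ES = 14 - 0 = 14

14


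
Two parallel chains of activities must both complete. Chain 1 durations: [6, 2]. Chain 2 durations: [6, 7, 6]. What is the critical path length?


Path A total = 6 + 2 = 8
Path B total = 6 + 7 + 6 = 19
Critical path = longest path = max(8, 19) = 19

19


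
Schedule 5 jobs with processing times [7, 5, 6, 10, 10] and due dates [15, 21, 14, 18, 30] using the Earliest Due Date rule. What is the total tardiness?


Sort by due date (EDD order): [(6, 14), (7, 15), (10, 18), (5, 21), (10, 30)]
Compute completion times and tardiness:
  Job 1: p=6, d=14, C=6, tardiness=max(0,6-14)=0
  Job 2: p=7, d=15, C=13, tardiness=max(0,13-15)=0
  Job 3: p=10, d=18, C=23, tardiness=max(0,23-18)=5
  Job 4: p=5, d=21, C=28, tardiness=max(0,28-21)=7
  Job 5: p=10, d=30, C=38, tardiness=max(0,38-30)=8
Total tardiness = 20

20


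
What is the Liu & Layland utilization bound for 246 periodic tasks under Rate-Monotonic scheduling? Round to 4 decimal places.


Compute 2^(1/246) = 1.0028216448
Subtract 1: 1.0028216448 - 1 = 0.0028216448
Multiply by n: 246 * 0.0028216448 = 0.6941246208
Round to 4 dp: 0.6941

0.6941


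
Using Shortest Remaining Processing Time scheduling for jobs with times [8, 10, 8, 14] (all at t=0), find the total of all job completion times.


Since all jobs arrive at t=0, SRPT equals SPT ordering.
SPT order: [8, 8, 10, 14]
Completion times:
  Job 1: p=8, C=8
  Job 2: p=8, C=16
  Job 3: p=10, C=26
  Job 4: p=14, C=40
Total completion time = 8 + 16 + 26 + 40 = 90

90


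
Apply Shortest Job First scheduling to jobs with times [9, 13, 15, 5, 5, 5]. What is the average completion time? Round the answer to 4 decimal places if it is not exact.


SJF order (ascending): [5, 5, 5, 9, 13, 15]
Completion times:
  Job 1: burst=5, C=5
  Job 2: burst=5, C=10
  Job 3: burst=5, C=15
  Job 4: burst=9, C=24
  Job 5: burst=13, C=37
  Job 6: burst=15, C=52
Average completion = 143/6 = 23.8333

23.8333


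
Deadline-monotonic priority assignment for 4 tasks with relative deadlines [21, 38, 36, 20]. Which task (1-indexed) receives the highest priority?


Sort tasks by relative deadline (ascending):
  Task 4: deadline = 20
  Task 1: deadline = 21
  Task 3: deadline = 36
  Task 2: deadline = 38
Priority order (highest first): [4, 1, 3, 2]
Highest priority task = 4

4


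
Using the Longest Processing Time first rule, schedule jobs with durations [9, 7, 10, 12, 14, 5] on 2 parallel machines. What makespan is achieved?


Sort jobs in decreasing order (LPT): [14, 12, 10, 9, 7, 5]
Assign each job to the least loaded machine:
  Machine 1: jobs [14, 9, 5], load = 28
  Machine 2: jobs [12, 10, 7], load = 29
Makespan = max load = 29

29


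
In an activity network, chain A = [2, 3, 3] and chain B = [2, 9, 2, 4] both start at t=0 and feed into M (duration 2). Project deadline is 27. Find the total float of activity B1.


Forward pass: ES(B1) = sum of predecessors on chain B = 0
EF = ES + duration = 0 + 2 = 2
Backward pass: LF(M) = deadline = 27; LS(M) = 27 - 2 = 25
LF(B1) = LS(M) - sum(successors on chain B) = 25 - 15 = 10
LS = LF - duration = 10 - 2 = 8
Total float = LS - ES = 8 - 0 = 8

8


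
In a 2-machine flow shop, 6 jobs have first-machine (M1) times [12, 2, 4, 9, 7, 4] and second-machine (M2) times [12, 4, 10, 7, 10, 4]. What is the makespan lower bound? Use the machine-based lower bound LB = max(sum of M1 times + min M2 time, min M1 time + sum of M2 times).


LB1 = sum(M1 times) + min(M2 times) = 38 + 4 = 42
LB2 = min(M1 times) + sum(M2 times) = 2 + 47 = 49
Lower bound = max(LB1, LB2) = max(42, 49) = 49

49


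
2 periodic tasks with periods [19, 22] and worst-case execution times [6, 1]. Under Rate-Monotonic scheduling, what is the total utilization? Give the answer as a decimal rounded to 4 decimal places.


Compute individual utilizations (exact fractions):
  Task 1: C/T = 6/19 (approx. 0.3158)
  Task 2: C/T = 1/22 (approx. 0.0455)
Total utilization U = 6/19 + 1/22 = 151/418
Rounded to 4 decimal places: U = 0.3612
RM (Liu & Layland) bound for 2 tasks = 0.828427; compare with U = 151/418 (approx. 0.361244)
U <= bound, so schedulable by RM sufficient condition.

0.3612


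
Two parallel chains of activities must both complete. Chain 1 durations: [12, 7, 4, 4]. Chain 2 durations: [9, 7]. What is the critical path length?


Path A total = 12 + 7 + 4 + 4 = 27
Path B total = 9 + 7 = 16
Critical path = longest path = max(27, 16) = 27

27


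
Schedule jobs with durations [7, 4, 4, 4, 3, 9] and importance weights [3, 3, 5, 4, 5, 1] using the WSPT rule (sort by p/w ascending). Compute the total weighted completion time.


Compute p/w ratios and sort ascending (WSPT): [(3, 5), (4, 5), (4, 4), (4, 3), (7, 3), (9, 1)]
Compute weighted completion times:
  Job (p=3,w=5): C=3, w*C=5*3=15
  Job (p=4,w=5): C=7, w*C=5*7=35
  Job (p=4,w=4): C=11, w*C=4*11=44
  Job (p=4,w=3): C=15, w*C=3*15=45
  Job (p=7,w=3): C=22, w*C=3*22=66
  Job (p=9,w=1): C=31, w*C=1*31=31
Total weighted completion time = 236

236


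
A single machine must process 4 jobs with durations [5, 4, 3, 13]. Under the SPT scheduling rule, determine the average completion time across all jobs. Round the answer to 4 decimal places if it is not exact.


Sort jobs by processing time (SPT order): [3, 4, 5, 13]
Compute completion times sequentially:
  Job 1: processing = 3, completes at 3
  Job 2: processing = 4, completes at 7
  Job 3: processing = 5, completes at 12
  Job 4: processing = 13, completes at 25
Sum of completion times = 47
Average completion time = 47/4 = 11.75

11.75


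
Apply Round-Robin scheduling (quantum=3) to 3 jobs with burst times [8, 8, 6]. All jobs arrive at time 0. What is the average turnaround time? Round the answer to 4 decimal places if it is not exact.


Time quantum = 3
Execution trace:
  J1 runs 3 units, time = 3
  J2 runs 3 units, time = 6
  J3 runs 3 units, time = 9
  J1 runs 3 units, time = 12
  J2 runs 3 units, time = 15
  J3 runs 3 units, time = 18
  J1 runs 2 units, time = 20
  J2 runs 2 units, time = 22
Finish times: [20, 22, 18]
Average turnaround = 60/3 = 20.0

20.0


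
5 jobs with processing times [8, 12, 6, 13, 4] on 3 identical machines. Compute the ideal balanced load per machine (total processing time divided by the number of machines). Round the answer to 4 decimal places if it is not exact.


Total processing time = 8 + 12 + 6 + 13 + 4 = 43
Number of machines = 3
Ideal balanced load = 43 / 3 = 14.3333

14.3333


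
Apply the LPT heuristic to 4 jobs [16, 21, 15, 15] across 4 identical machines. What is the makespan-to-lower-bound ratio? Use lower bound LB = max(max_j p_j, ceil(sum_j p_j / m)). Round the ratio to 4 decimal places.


LPT order: [21, 16, 15, 15]
Machine loads after assignment: [21, 16, 15, 15]
LPT makespan = 21
Lower bound = max(max_job, ceil(total/4)) = max(21, 17) = 21
Ratio = 21 / 21 = 1.0

1.0


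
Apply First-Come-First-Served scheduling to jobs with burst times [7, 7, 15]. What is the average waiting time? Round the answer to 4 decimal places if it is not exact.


FCFS order (as given): [7, 7, 15]
Waiting times:
  Job 1: wait = 0
  Job 2: wait = 7
  Job 3: wait = 14
Sum of waiting times = 21
Average waiting time = 21/3 = 7.0

7.0


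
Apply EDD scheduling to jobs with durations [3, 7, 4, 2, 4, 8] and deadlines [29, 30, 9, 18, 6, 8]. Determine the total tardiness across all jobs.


Sort by due date (EDD order): [(4, 6), (8, 8), (4, 9), (2, 18), (3, 29), (7, 30)]
Compute completion times and tardiness:
  Job 1: p=4, d=6, C=4, tardiness=max(0,4-6)=0
  Job 2: p=8, d=8, C=12, tardiness=max(0,12-8)=4
  Job 3: p=4, d=9, C=16, tardiness=max(0,16-9)=7
  Job 4: p=2, d=18, C=18, tardiness=max(0,18-18)=0
  Job 5: p=3, d=29, C=21, tardiness=max(0,21-29)=0
  Job 6: p=7, d=30, C=28, tardiness=max(0,28-30)=0
Total tardiness = 11

11


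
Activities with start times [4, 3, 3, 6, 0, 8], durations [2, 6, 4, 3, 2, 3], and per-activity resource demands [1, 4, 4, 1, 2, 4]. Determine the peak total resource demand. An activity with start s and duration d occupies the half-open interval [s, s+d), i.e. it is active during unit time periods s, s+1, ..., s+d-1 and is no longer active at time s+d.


Each activity i is active on [start_i, start_i + duration_i).
Compute total resource usage per time slot:
  t=0: active resources = [2], total = 2
  t=1: active resources = [2], total = 2
  t=2: active resources = [], total = 0
  t=3: active resources = [4, 4], total = 8
  t=4: active resources = [1, 4, 4], total = 9
  t=5: active resources = [1, 4, 4], total = 9
  t=6: active resources = [4, 4, 1], total = 9
  t=7: active resources = [4, 1], total = 5
  t=8: active resources = [4, 1, 4], total = 9
  t=9: active resources = [4], total = 4
  t=10: active resources = [4], total = 4
Peak resource demand = 9

9


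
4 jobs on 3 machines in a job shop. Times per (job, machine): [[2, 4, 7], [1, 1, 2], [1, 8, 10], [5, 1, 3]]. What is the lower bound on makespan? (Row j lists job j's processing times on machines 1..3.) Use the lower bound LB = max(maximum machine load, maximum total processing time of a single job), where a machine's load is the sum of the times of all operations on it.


Machine loads:
  Machine 1: 2 + 1 + 1 + 5 = 9
  Machine 2: 4 + 1 + 8 + 1 = 14
  Machine 3: 7 + 2 + 10 + 3 = 22
Max machine load = 22
Job totals:
  Job 1: 13
  Job 2: 4
  Job 3: 19
  Job 4: 9
Max job total = 19
Lower bound = max(22, 19) = 22

22


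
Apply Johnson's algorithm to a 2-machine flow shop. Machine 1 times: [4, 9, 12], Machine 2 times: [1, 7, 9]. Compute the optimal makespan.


Apply Johnson's rule:
  Group 1 (a <= b): []
  Group 2 (a > b): [(3, 12, 9), (2, 9, 7), (1, 4, 1)]
Optimal job order: [3, 2, 1]
Schedule:
  Job 3: M1 done at 12, M2 done at 21
  Job 2: M1 done at 21, M2 done at 28
  Job 1: M1 done at 25, M2 done at 29
Makespan = 29

29


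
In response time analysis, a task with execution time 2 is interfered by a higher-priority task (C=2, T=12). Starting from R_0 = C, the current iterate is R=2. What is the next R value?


R_next = C + ceil(R_prev / T_hp) * C_hp
ceil(2 / 12) = ceil(0.1667) = 1
Interference = 1 * 2 = 2
R_next = 2 + 2 = 4

4


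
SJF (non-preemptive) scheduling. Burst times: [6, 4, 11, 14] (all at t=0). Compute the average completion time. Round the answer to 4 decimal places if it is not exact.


SJF order (ascending): [4, 6, 11, 14]
Completion times:
  Job 1: burst=4, C=4
  Job 2: burst=6, C=10
  Job 3: burst=11, C=21
  Job 4: burst=14, C=35
Average completion = 70/4 = 17.5

17.5


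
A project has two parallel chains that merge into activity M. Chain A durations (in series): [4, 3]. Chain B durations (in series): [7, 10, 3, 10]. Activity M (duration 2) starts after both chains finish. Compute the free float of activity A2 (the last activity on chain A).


ES(A2) = sum of predecessors on chain A = 4
EF(A2) = ES + duration = 4 + 3 = 7
Successor of A2 is M. ES(M) = max(sum(A), sum(B)) = max(7, 30) = 30
Free float = ES(successor) - EF(current) = 30 - 7 = 23

23


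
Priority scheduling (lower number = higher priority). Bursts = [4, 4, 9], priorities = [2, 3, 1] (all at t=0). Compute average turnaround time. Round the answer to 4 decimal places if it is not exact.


Sort by priority (ascending = highest first):
Order: [(1, 9), (2, 4), (3, 4)]
Completion times:
  Priority 1, burst=9, C=9
  Priority 2, burst=4, C=13
  Priority 3, burst=4, C=17
Average turnaround = 39/3 = 13.0

13.0


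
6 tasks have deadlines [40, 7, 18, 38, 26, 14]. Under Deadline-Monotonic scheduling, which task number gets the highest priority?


Sort tasks by relative deadline (ascending):
  Task 2: deadline = 7
  Task 6: deadline = 14
  Task 3: deadline = 18
  Task 5: deadline = 26
  Task 4: deadline = 38
  Task 1: deadline = 40
Priority order (highest first): [2, 6, 3, 5, 4, 1]
Highest priority task = 2

2


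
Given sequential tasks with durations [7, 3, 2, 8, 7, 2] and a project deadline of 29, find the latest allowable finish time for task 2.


LF(activity 2) = deadline - sum of successor durations
Successors: activities 3 through 6 with durations [2, 8, 7, 2]
Sum of successor durations = 19
LF = 29 - 19 = 10

10


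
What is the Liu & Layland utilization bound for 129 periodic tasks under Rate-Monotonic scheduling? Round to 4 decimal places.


Compute 2^(1/129) = 1.0053876957
Subtract 1: 1.0053876957 - 1 = 0.0053876957
Multiply by n: 129 * 0.0053876957 = 0.6950127453
Round to 4 dp: 0.6950

0.6950


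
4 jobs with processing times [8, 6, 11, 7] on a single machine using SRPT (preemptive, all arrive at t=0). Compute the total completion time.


Since all jobs arrive at t=0, SRPT equals SPT ordering.
SPT order: [6, 7, 8, 11]
Completion times:
  Job 1: p=6, C=6
  Job 2: p=7, C=13
  Job 3: p=8, C=21
  Job 4: p=11, C=32
Total completion time = 6 + 13 + 21 + 32 = 72

72


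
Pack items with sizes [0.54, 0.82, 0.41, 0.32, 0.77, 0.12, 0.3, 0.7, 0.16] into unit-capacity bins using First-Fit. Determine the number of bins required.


Place items sequentially using First-Fit:
  Item 0.54 -> new Bin 1
  Item 0.82 -> new Bin 2
  Item 0.41 -> Bin 1 (now 0.95)
  Item 0.32 -> new Bin 3
  Item 0.77 -> new Bin 4
  Item 0.12 -> Bin 2 (now 0.94)
  Item 0.3 -> Bin 3 (now 0.62)
  Item 0.7 -> new Bin 5
  Item 0.16 -> Bin 3 (now 0.78)
Total bins used = 5

5


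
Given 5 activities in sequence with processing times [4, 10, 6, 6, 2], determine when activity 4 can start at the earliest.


Activity 4 starts after activities 1 through 3 complete.
Predecessor durations: [4, 10, 6]
ES = 4 + 10 + 6 = 20

20


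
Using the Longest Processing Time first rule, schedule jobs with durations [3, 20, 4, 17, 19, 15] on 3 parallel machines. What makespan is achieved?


Sort jobs in decreasing order (LPT): [20, 19, 17, 15, 4, 3]
Assign each job to the least loaded machine:
  Machine 1: jobs [20, 3], load = 23
  Machine 2: jobs [19, 4], load = 23
  Machine 3: jobs [17, 15], load = 32
Makespan = max load = 32

32


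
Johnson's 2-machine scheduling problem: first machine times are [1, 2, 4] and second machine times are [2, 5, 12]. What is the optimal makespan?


Apply Johnson's rule:
  Group 1 (a <= b): [(1, 1, 2), (2, 2, 5), (3, 4, 12)]
  Group 2 (a > b): []
Optimal job order: [1, 2, 3]
Schedule:
  Job 1: M1 done at 1, M2 done at 3
  Job 2: M1 done at 3, M2 done at 8
  Job 3: M1 done at 7, M2 done at 20
Makespan = 20

20


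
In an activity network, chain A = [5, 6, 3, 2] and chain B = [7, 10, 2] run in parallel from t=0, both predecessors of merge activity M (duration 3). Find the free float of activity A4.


ES(A4) = sum of predecessors on chain A = 14
EF(A4) = ES + duration = 14 + 2 = 16
Successor of A4 is M. ES(M) = max(sum(A), sum(B)) = max(16, 19) = 19
Free float = ES(successor) - EF(current) = 19 - 16 = 3

3


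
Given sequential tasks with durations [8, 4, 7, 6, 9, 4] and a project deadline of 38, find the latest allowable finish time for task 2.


LF(activity 2) = deadline - sum of successor durations
Successors: activities 3 through 6 with durations [7, 6, 9, 4]
Sum of successor durations = 26
LF = 38 - 26 = 12

12


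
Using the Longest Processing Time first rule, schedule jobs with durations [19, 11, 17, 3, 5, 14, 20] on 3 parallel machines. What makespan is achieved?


Sort jobs in decreasing order (LPT): [20, 19, 17, 14, 11, 5, 3]
Assign each job to the least loaded machine:
  Machine 1: jobs [20, 5, 3], load = 28
  Machine 2: jobs [19, 11], load = 30
  Machine 3: jobs [17, 14], load = 31
Makespan = max load = 31

31


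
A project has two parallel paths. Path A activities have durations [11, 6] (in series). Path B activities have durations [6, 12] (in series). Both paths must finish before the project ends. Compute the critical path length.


Path A total = 11 + 6 = 17
Path B total = 6 + 12 = 18
Critical path = longest path = max(17, 18) = 18

18


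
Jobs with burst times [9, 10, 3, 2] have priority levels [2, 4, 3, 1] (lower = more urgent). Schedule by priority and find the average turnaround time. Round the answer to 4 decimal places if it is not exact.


Sort by priority (ascending = highest first):
Order: [(1, 2), (2, 9), (3, 3), (4, 10)]
Completion times:
  Priority 1, burst=2, C=2
  Priority 2, burst=9, C=11
  Priority 3, burst=3, C=14
  Priority 4, burst=10, C=24
Average turnaround = 51/4 = 12.75

12.75


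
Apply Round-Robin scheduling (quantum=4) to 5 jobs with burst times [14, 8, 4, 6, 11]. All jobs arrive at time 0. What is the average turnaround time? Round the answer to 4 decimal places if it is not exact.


Time quantum = 4
Execution trace:
  J1 runs 4 units, time = 4
  J2 runs 4 units, time = 8
  J3 runs 4 units, time = 12
  J4 runs 4 units, time = 16
  J5 runs 4 units, time = 20
  J1 runs 4 units, time = 24
  J2 runs 4 units, time = 28
  J4 runs 2 units, time = 30
  J5 runs 4 units, time = 34
  J1 runs 4 units, time = 38
  J5 runs 3 units, time = 41
  J1 runs 2 units, time = 43
Finish times: [43, 28, 12, 30, 41]
Average turnaround = 154/5 = 30.8

30.8


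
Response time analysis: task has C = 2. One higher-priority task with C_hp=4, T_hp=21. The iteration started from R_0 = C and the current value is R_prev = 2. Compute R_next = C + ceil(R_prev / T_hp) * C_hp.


R_next = C + ceil(R_prev / T_hp) * C_hp
ceil(2 / 21) = ceil(0.0952) = 1
Interference = 1 * 4 = 4
R_next = 2 + 4 = 6

6


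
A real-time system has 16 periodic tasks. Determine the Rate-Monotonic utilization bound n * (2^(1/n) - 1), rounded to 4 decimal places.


Compute 2^(1/16) = 1.0442737824
Subtract 1: 1.0442737824 - 1 = 0.0442737824
Multiply by n: 16 * 0.0442737824 = 0.7083805184
Round to 4 dp: 0.7084

0.7084


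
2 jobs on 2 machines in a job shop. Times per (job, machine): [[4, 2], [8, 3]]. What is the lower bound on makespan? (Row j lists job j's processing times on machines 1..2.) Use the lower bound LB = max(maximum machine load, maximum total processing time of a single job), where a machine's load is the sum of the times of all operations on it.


Machine loads:
  Machine 1: 4 + 8 = 12
  Machine 2: 2 + 3 = 5
Max machine load = 12
Job totals:
  Job 1: 6
  Job 2: 11
Max job total = 11
Lower bound = max(12, 11) = 12

12


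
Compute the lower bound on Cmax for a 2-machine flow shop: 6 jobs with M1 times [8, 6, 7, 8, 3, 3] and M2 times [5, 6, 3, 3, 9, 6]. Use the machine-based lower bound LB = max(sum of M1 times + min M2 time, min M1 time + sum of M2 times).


LB1 = sum(M1 times) + min(M2 times) = 35 + 3 = 38
LB2 = min(M1 times) + sum(M2 times) = 3 + 32 = 35
Lower bound = max(LB1, LB2) = max(38, 35) = 38

38


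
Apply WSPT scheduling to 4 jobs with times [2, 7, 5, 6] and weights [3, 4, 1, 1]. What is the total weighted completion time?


Compute p/w ratios and sort ascending (WSPT): [(2, 3), (7, 4), (5, 1), (6, 1)]
Compute weighted completion times:
  Job (p=2,w=3): C=2, w*C=3*2=6
  Job (p=7,w=4): C=9, w*C=4*9=36
  Job (p=5,w=1): C=14, w*C=1*14=14
  Job (p=6,w=1): C=20, w*C=1*20=20
Total weighted completion time = 76

76


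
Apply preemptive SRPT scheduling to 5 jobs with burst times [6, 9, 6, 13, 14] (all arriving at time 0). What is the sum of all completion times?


Since all jobs arrive at t=0, SRPT equals SPT ordering.
SPT order: [6, 6, 9, 13, 14]
Completion times:
  Job 1: p=6, C=6
  Job 2: p=6, C=12
  Job 3: p=9, C=21
  Job 4: p=13, C=34
  Job 5: p=14, C=48
Total completion time = 6 + 12 + 21 + 34 + 48 = 121

121


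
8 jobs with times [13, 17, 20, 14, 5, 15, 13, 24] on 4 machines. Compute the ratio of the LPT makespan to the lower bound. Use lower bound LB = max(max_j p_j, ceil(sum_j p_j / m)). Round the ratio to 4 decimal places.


LPT order: [24, 20, 17, 15, 14, 13, 13, 5]
Machine loads after assignment: [29, 33, 30, 29]
LPT makespan = 33
Lower bound = max(max_job, ceil(total/4)) = max(24, 31) = 31
Ratio = 33 / 31 = 1.0645

1.0645


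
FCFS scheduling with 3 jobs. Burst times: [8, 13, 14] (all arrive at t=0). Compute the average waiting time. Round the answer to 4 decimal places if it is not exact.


FCFS order (as given): [8, 13, 14]
Waiting times:
  Job 1: wait = 0
  Job 2: wait = 8
  Job 3: wait = 21
Sum of waiting times = 29
Average waiting time = 29/3 = 9.6667

9.6667


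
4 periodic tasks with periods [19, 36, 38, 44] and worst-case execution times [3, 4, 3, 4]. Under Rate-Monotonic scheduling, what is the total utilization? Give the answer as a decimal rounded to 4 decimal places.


Compute individual utilizations (exact fractions):
  Task 1: C/T = 3/19 (approx. 0.1579)
  Task 2: C/T = 4/36 = 1/9 (approx. 0.1111)
  Task 3: C/T = 3/38 (approx. 0.0789)
  Task 4: C/T = 4/44 = 1/11 (approx. 0.0909)
Total utilization U = 3/19 + 1/9 + 3/38 + 1/11 = 1651/3762
Rounded to 4 decimal places: U = 0.4389
RM (Liu & Layland) bound for 4 tasks = 0.756828; compare with U = 1651/3762 (approx. 0.438862)
U <= bound, so schedulable by RM sufficient condition.

0.4389


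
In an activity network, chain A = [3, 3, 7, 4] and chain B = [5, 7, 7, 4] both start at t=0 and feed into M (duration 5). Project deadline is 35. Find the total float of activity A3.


Forward pass: ES(A3) = sum of predecessors on chain A = 6
EF = ES + duration = 6 + 7 = 13
Backward pass: LF(M) = deadline = 35; LS(M) = 35 - 5 = 30
LF(A3) = LS(M) - sum(successors on chain A) = 30 - 4 = 26
LS = LF - duration = 26 - 7 = 19
Total float = LS - ES = 19 - 6 = 13

13


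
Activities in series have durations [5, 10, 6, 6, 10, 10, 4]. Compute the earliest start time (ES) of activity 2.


Activity 2 starts after activities 1 through 1 complete.
Predecessor durations: [5]
ES = 5 = 5

5


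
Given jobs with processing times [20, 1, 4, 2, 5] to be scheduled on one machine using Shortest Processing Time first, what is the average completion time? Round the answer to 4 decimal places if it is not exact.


Sort jobs by processing time (SPT order): [1, 2, 4, 5, 20]
Compute completion times sequentially:
  Job 1: processing = 1, completes at 1
  Job 2: processing = 2, completes at 3
  Job 3: processing = 4, completes at 7
  Job 4: processing = 5, completes at 12
  Job 5: processing = 20, completes at 32
Sum of completion times = 55
Average completion time = 55/5 = 11.0

11.0


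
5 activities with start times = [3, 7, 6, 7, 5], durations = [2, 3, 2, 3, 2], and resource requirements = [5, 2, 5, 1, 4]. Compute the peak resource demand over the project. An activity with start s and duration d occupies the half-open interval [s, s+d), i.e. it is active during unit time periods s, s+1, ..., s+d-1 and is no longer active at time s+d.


Each activity i is active on [start_i, start_i + duration_i).
Compute total resource usage per time slot:
  t=0: active resources = [], total = 0
  t=1: active resources = [], total = 0
  t=2: active resources = [], total = 0
  t=3: active resources = [5], total = 5
  t=4: active resources = [5], total = 5
  t=5: active resources = [4], total = 4
  t=6: active resources = [5, 4], total = 9
  t=7: active resources = [2, 5, 1], total = 8
  t=8: active resources = [2, 1], total = 3
  t=9: active resources = [2, 1], total = 3
Peak resource demand = 9

9


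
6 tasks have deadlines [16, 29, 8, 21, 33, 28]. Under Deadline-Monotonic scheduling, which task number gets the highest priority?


Sort tasks by relative deadline (ascending):
  Task 3: deadline = 8
  Task 1: deadline = 16
  Task 4: deadline = 21
  Task 6: deadline = 28
  Task 2: deadline = 29
  Task 5: deadline = 33
Priority order (highest first): [3, 1, 4, 6, 2, 5]
Highest priority task = 3

3


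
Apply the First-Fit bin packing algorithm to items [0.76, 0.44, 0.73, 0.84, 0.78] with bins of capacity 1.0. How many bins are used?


Place items sequentially using First-Fit:
  Item 0.76 -> new Bin 1
  Item 0.44 -> new Bin 2
  Item 0.73 -> new Bin 3
  Item 0.84 -> new Bin 4
  Item 0.78 -> new Bin 5
Total bins used = 5

5


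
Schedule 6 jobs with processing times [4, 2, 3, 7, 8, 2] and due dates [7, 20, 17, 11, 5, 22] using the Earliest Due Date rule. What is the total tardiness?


Sort by due date (EDD order): [(8, 5), (4, 7), (7, 11), (3, 17), (2, 20), (2, 22)]
Compute completion times and tardiness:
  Job 1: p=8, d=5, C=8, tardiness=max(0,8-5)=3
  Job 2: p=4, d=7, C=12, tardiness=max(0,12-7)=5
  Job 3: p=7, d=11, C=19, tardiness=max(0,19-11)=8
  Job 4: p=3, d=17, C=22, tardiness=max(0,22-17)=5
  Job 5: p=2, d=20, C=24, tardiness=max(0,24-20)=4
  Job 6: p=2, d=22, C=26, tardiness=max(0,26-22)=4
Total tardiness = 29

29


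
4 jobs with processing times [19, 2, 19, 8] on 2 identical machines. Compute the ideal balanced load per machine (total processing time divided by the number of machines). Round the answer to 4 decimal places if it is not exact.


Total processing time = 19 + 2 + 19 + 8 = 48
Number of machines = 2
Ideal balanced load = 48 / 2 = 24.0

24.0


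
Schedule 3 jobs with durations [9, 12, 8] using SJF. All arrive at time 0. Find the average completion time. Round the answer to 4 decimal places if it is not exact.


SJF order (ascending): [8, 9, 12]
Completion times:
  Job 1: burst=8, C=8
  Job 2: burst=9, C=17
  Job 3: burst=12, C=29
Average completion = 54/3 = 18.0

18.0


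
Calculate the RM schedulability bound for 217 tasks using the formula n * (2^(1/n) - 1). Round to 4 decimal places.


Compute 2^(1/217) = 1.0031993336
Subtract 1: 1.0031993336 - 1 = 0.0031993336
Multiply by n: 217 * 0.0031993336 = 0.6942553912
Round to 4 dp: 0.6943

0.6943


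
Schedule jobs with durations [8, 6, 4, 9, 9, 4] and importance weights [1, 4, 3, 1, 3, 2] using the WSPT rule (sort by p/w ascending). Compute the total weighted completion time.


Compute p/w ratios and sort ascending (WSPT): [(4, 3), (6, 4), (4, 2), (9, 3), (8, 1), (9, 1)]
Compute weighted completion times:
  Job (p=4,w=3): C=4, w*C=3*4=12
  Job (p=6,w=4): C=10, w*C=4*10=40
  Job (p=4,w=2): C=14, w*C=2*14=28
  Job (p=9,w=3): C=23, w*C=3*23=69
  Job (p=8,w=1): C=31, w*C=1*31=31
  Job (p=9,w=1): C=40, w*C=1*40=40
Total weighted completion time = 220

220


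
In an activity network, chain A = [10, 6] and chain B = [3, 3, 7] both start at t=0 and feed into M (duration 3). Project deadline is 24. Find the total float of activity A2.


Forward pass: ES(A2) = sum of predecessors on chain A = 10
EF = ES + duration = 10 + 6 = 16
Backward pass: LF(M) = deadline = 24; LS(M) = 24 - 3 = 21
LF(A2) = LS(M) - sum(successors on chain A) = 21 - 0 = 21
LS = LF - duration = 21 - 6 = 15
Total float = LS - ES = 15 - 10 = 5

5
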